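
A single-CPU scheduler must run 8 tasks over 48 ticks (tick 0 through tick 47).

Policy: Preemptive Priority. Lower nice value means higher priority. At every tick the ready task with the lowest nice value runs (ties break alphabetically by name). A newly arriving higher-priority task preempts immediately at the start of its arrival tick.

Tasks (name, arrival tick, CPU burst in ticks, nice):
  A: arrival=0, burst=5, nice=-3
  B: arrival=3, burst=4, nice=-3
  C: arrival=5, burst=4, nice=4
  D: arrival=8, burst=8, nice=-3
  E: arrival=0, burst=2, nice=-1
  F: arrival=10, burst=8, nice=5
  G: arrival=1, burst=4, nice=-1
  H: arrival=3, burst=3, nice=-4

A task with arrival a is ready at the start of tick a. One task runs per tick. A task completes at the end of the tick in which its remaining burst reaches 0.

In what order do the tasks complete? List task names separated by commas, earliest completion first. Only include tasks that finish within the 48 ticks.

completion order = H, A, B, D, E, G, C, F

t=0: ready={A,E} → run A
t=1: ready={A,E,G} → run A
t=2: ready={A,E,G} → run A
t=3: ready={A,B,E,G,H} → run H
t=4: ready={A,B,E,G,H} → run H
t=5: ready={A,B,C,E,G,H} → run H
t=6: ready={A,B,C,E,G} → run A
t=7: ready={A,B,C,E,G} → run A
t=8: ready={B,C,D,E,G} → run B
t=9: ready={B,C,D,E,G} → run B
t=10: ready={B,C,D,E,F,G} → run B
t=11: ready={B,C,D,E,F,G} → run B
t=12: ready={C,D,E,F,G} → run D
t=13: ready={C,D,E,F,G} → run D
t=14: ready={C,D,E,F,G} → run D
t=15: ready={C,D,E,F,G} → run D
t=16: ready={C,D,E,F,G} → run D
t=17: ready={C,D,E,F,G} → run D
t=18: ready={C,D,E,F,G} → run D
t=19: ready={C,D,E,F,G} → run D
t=20: ready={C,E,F,G} → run E
t=21: ready={C,E,F,G} → run E
t=22: ready={C,F,G} → run G
t=23: ready={C,F,G} → run G
t=24: ready={C,F,G} → run G
t=25: ready={C,F,G} → run G
t=26: ready={C,F} → run C
t=27: ready={C,F} → run C
t=28: ready={C,F} → run C
t=29: ready={C,F} → run C
t=30: ready={F} → run F
t=31: ready={F} → run F
t=32: ready={F} → run F
t=33: ready={F} → run F
t=34: ready={F} → run F
t=35: ready={F} → run F
t=36: ready={F} → run F
t=37: ready={F} → run F
t=38: (idle)
t=39: (idle)
t=40: (idle)
t=41: (idle)
t=42: (idle)
t=43: (idle)
t=44: (idle)
t=45: (idle)
t=46: (idle)
t=47: (idle)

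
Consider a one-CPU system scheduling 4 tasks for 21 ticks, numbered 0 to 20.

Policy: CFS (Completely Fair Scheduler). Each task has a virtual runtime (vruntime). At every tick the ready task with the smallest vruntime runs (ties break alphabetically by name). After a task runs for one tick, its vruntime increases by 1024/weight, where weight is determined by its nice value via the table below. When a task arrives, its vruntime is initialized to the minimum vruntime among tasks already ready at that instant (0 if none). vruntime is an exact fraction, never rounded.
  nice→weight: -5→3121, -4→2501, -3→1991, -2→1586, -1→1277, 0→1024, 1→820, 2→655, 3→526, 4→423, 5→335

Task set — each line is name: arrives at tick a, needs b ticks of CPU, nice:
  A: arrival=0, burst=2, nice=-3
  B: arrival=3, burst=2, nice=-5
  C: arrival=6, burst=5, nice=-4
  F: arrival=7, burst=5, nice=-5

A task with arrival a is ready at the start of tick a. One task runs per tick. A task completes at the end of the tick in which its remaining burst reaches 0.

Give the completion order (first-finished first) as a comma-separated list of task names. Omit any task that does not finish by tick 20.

completion order = A, B, C, F

t=0: vr[A=0] → run A
t=1: vr[A=1024/1991] → run A
t=2: (idle)
t=3: vr[B=0] → run B
t=4: vr[B=1024/3121] → run B
t=5: (idle)
t=6: vr[C=0] → run C
t=7: vr[C=1024/2501 F=1024/2501] → run C
t=8: vr[C=2048/2501 F=1024/2501] → run F
t=9: vr[C=2048/2501 F=5756928/7805621] → run F
t=10: vr[C=2048/2501 F=8317952/7805621] → run C
t=11: vr[C=3072/2501 F=8317952/7805621] → run F
t=12: vr[C=3072/2501 F=10878976/7805621] → run C
t=13: vr[C=4096/2501 F=10878976/7805621] → run F
t=14: vr[C=4096/2501 F=13440000/7805621] → run C
t=15: vr[F=13440000/7805621] → run F
t=16: (idle)
t=17: (idle)
t=18: (idle)
t=19: (idle)
t=20: (idle)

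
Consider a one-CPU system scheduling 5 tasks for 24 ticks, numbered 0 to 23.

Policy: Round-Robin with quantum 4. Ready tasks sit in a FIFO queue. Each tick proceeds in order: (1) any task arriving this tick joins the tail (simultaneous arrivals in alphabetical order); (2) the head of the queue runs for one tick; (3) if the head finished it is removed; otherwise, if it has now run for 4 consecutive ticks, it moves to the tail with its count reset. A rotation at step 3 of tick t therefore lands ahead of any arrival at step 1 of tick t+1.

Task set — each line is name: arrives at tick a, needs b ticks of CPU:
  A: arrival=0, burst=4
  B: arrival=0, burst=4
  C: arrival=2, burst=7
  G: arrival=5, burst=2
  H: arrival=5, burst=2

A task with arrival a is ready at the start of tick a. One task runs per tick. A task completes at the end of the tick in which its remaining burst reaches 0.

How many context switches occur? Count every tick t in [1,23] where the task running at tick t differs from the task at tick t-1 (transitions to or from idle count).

context switches = 6

t=0: queue=[A,B] q_used=0 → run A
t=1: queue=[A,B] q_used=1 → run A
t=2: queue=[A,B,C] q_used=2 → run A
t=3: queue=[A,B,C] q_used=3 → run A
t=4: queue=[B,C] q_used=0 → run B
t=5: queue=[B,C,G,H] q_used=1 → run B
t=6: queue=[B,C,G,H] q_used=2 → run B
t=7: queue=[B,C,G,H] q_used=3 → run B
t=8: queue=[C,G,H] q_used=0 → run C
t=9: queue=[C,G,H] q_used=1 → run C
t=10: queue=[C,G,H] q_used=2 → run C
t=11: queue=[C,G,H] q_used=3 → run C
t=12: queue=[G,H,C] q_used=0 → run G
t=13: queue=[G,H,C] q_used=1 → run G
t=14: queue=[H,C] q_used=0 → run H
t=15: queue=[H,C] q_used=1 → run H
t=16: queue=[C] q_used=0 → run C
t=17: queue=[C] q_used=1 → run C
t=18: queue=[C] q_used=2 → run C
t=19: (idle)
t=20: (idle)
t=21: (idle)
t=22: (idle)
t=23: (idle)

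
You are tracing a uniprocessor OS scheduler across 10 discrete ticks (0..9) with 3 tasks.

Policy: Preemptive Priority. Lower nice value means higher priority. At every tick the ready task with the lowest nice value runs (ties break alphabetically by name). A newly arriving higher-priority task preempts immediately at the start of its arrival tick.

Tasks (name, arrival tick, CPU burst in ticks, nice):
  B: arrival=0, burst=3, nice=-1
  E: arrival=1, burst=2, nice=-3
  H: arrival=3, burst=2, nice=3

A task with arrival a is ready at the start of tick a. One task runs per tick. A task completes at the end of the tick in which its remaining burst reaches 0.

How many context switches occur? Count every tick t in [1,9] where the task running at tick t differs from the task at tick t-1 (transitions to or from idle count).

context switches = 4

t=0: ready={B} → run B
t=1: ready={B,E} → run E
t=2: ready={B,E} → run E
t=3: ready={B,H} → run B
t=4: ready={B,H} → run B
t=5: ready={H} → run H
t=6: ready={H} → run H
t=7: (idle)
t=8: (idle)
t=9: (idle)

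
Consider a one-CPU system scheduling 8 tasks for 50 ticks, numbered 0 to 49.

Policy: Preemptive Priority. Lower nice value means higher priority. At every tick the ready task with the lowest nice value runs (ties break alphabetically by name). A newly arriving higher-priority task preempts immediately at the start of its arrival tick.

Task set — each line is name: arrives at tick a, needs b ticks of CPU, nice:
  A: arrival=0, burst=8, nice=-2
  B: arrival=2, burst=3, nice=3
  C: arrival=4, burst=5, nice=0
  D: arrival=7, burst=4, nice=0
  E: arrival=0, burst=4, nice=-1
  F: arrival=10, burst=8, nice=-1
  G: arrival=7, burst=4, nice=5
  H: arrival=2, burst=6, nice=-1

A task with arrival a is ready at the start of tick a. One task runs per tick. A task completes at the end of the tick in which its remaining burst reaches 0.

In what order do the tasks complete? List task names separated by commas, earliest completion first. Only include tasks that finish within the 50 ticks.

t=0: ready={A,E} → run A
t=1: ready={A,E} → run A
t=2: ready={A,B,E,H} → run A
t=3: ready={A,B,E,H} → run A
t=4: ready={A,B,C,E,H} → run A
t=5: ready={A,B,C,E,H} → run A
t=6: ready={A,B,C,E,H} → run A
t=7: ready={A,B,C,D,E,G,H} → run A
t=8: ready={B,C,D,E,G,H} → run E
t=9: ready={B,C,D,E,G,H} → run E
t=10: ready={B,C,D,E,F,G,H} → run E
t=11: ready={B,C,D,E,F,G,H} → run E
t=12: ready={B,C,D,F,G,H} → run F
t=13: ready={B,C,D,F,G,H} → run F
t=14: ready={B,C,D,F,G,H} → run F
t=15: ready={B,C,D,F,G,H} → run F
t=16: ready={B,C,D,F,G,H} → run F
t=17: ready={B,C,D,F,G,H} → run F
t=18: ready={B,C,D,F,G,H} → run F
t=19: ready={B,C,D,F,G,H} → run F
t=20: ready={B,C,D,G,H} → run H
t=21: ready={B,C,D,G,H} → run H
t=22: ready={B,C,D,G,H} → run H
t=23: ready={B,C,D,G,H} → run H
t=24: ready={B,C,D,G,H} → run H
t=25: ready={B,C,D,G,H} → run H
t=26: ready={B,C,D,G} → run C
t=27: ready={B,C,D,G} → run C
t=28: ready={B,C,D,G} → run C
t=29: ready={B,C,D,G} → run C
t=30: ready={B,C,D,G} → run C
t=31: ready={B,D,G} → run D
t=32: ready={B,D,G} → run D
t=33: ready={B,D,G} → run D
t=34: ready={B,D,G} → run D
t=35: ready={B,G} → run B
t=36: ready={B,G} → run B
t=37: ready={B,G} → run B
t=38: ready={G} → run G
t=39: ready={G} → run G
t=40: ready={G} → run G
t=41: ready={G} → run G
t=42: (idle)
t=43: (idle)
t=44: (idle)
t=45: (idle)
t=46: (idle)
t=47: (idle)
t=48: (idle)
t=49: (idle)

completion order = A, E, F, H, C, D, B, G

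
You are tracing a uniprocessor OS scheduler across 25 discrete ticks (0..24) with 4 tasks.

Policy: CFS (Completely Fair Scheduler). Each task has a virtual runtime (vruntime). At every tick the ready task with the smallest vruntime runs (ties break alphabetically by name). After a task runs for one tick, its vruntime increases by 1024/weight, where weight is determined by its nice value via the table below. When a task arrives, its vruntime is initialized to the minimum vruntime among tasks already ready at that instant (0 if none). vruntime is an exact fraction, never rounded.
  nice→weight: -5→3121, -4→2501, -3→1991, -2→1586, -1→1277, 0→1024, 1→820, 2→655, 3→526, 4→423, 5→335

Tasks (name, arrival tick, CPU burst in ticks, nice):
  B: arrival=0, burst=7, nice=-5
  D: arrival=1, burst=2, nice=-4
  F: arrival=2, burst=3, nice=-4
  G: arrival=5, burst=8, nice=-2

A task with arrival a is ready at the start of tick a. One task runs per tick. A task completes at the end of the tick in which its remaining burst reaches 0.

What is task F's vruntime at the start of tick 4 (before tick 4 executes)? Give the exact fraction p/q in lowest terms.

t=0: vr[B=0] → run B
t=1: vr[B=1024/3121 D=1024/3121] → run B
t=2: vr[B=2048/3121 D=1024/3121 F=1024/3121] → run D
t=3: vr[B=2048/3121 D=5756928/7805621 F=1024/3121] → run F
t=4: vr[B=2048/3121 D=5756928/7805621 F=5756928/7805621] → run B
t=5: vr[B=3072/3121 D=5756928/7805621 F=5756928/7805621 G=5756928/7805621] → run D
t=6: vr[B=3072/3121 F=5756928/7805621 G=5756928/7805621] → run F
t=7: vr[B=3072/3121 F=8952832/7805621 G=5756928/7805621] → run G
t=8: vr[B=3072/3121 F=8952832/7805621 G=140356096/101473073] → run B
t=9: vr[B=4096/3121 F=8952832/7805621 G=140356096/101473073] → run F
t=10: vr[B=4096/3121 G=140356096/101473073] → run B
t=11: vr[B=5120/3121 G=140356096/101473073] → run G
t=12: vr[B=5120/3121 G=205872128/101473073] → run B
t=13: vr[B=6144/3121 G=205872128/101473073] → run B
t=14: vr[G=205872128/101473073] → run G
t=15: vr[G=271388160/101473073] → run G
t=16: vr[G=336904192/101473073] → run G
t=17: vr[G=402420224/101473073] → run G
t=18: vr[G=467936256/101473073] → run G
t=19: vr[G=533452288/101473073] → run G
t=20: (idle)
t=21: (idle)
t=22: (idle)
t=23: (idle)
t=24: (idle)

vruntime(F, start of tick 4) = 5756928/7805621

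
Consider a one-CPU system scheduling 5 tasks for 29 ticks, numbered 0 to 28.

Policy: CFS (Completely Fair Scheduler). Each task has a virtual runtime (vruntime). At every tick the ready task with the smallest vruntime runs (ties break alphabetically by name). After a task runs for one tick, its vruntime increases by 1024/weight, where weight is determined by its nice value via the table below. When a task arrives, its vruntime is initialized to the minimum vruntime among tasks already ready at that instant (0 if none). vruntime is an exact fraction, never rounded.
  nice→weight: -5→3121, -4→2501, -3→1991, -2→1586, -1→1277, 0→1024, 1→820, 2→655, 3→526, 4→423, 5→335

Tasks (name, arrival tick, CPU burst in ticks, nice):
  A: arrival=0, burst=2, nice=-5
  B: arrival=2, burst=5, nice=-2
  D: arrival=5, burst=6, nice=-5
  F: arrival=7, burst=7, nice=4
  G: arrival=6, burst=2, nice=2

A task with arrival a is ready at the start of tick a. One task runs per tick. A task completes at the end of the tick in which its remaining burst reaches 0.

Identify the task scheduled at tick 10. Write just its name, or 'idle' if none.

t=0: vr[A=0] → run A
t=1: vr[A=1024/3121] → run A
t=2: vr[B=0] → run B
t=3: vr[B=512/793] → run B
t=4: vr[B=1024/793] → run B
t=5: vr[B=1536/793 D=1536/793] → run B
t=6: vr[B=2048/793 D=1536/793 G=1536/793] → run D
t=7: vr[B=2048/793 D=5605888/2474953 F=1536/793 G=1536/793] → run F
t=8: vr[B=2048/793 D=5605888/2474953 F=1461760/335439 G=1536/793] → run G
t=9: vr[B=2048/793 D=5605888/2474953 F=1461760/335439 G=1818112/519415] → run D
t=10: vr[B=2048/793 D=6417920/2474953 F=1461760/335439 G=1818112/519415] → run B
t=11: vr[D=6417920/2474953 F=1461760/335439 G=1818112/519415] → run D
t=12: vr[D=7229952/2474953 F=1461760/335439 G=1818112/519415] → run D
t=13: vr[D=8041984/2474953 F=1461760/335439 G=1818112/519415] → run D
t=14: vr[D=8854016/2474953 F=1461760/335439 G=1818112/519415] → run G
t=15: vr[D=8854016/2474953 F=1461760/335439] → run D
t=16: vr[F=1461760/335439] → run F
t=17: vr[F=2273792/335439] → run F
t=18: vr[F=1028608/111813] → run F
t=19: vr[F=3897856/335439] → run F
t=20: vr[F=4709888/335439] → run F
t=21: vr[F=1840640/111813] → run F
t=22: (idle)
t=23: (idle)
t=24: (idle)
t=25: (idle)
t=26: (idle)
t=27: (idle)
t=28: (idle)

running at tick 10 = B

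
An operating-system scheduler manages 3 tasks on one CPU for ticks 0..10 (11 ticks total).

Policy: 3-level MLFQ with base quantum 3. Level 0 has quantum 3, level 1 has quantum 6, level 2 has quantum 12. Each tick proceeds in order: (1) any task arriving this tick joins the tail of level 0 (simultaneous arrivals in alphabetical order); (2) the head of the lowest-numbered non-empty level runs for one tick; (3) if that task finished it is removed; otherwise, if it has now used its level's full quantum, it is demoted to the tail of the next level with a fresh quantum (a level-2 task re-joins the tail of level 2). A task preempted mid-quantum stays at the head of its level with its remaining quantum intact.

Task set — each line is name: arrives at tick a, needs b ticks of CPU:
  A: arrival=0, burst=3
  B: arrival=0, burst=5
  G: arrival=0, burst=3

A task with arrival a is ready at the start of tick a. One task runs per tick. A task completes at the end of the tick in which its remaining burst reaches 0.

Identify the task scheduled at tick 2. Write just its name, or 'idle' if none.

t=0: L0/L1/L2 = ABG/-/- → run A
t=1: L0/L1/L2 = ABG/-/- → run A
t=2: L0/L1/L2 = ABG/-/- → run A
t=3: L0/L1/L2 = BG/-/- → run B
t=4: L0/L1/L2 = BG/-/- → run B
t=5: L0/L1/L2 = BG/-/- → run B
t=6: L0/L1/L2 = G/B/- → run G
t=7: L0/L1/L2 = G/B/- → run G
t=8: L0/L1/L2 = G/B/- → run G
t=9: L0/L1/L2 = -/B/- → run B
t=10: L0/L1/L2 = -/B/- → run B

running at tick 2 = A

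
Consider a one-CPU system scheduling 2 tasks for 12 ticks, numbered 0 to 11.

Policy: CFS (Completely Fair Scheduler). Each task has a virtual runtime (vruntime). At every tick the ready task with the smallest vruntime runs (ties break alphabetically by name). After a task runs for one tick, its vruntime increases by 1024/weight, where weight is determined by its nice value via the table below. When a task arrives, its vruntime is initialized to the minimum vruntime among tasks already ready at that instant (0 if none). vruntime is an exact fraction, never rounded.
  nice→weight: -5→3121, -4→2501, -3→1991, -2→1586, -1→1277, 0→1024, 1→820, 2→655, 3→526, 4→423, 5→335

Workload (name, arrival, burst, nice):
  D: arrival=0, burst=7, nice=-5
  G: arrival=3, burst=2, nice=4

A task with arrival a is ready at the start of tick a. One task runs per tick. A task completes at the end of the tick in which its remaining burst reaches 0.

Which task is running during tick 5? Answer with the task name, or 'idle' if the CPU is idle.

running at tick 5 = D

t=0: vr[D=0] → run D
t=1: vr[D=1024/3121] → run D
t=2: vr[D=2048/3121] → run D
t=3: vr[D=3072/3121 G=3072/3121] → run D
t=4: vr[D=4096/3121 G=3072/3121] → run G
t=5: vr[D=4096/3121 G=4495360/1320183] → run D
t=6: vr[D=5120/3121 G=4495360/1320183] → run D
t=7: vr[D=6144/3121 G=4495360/1320183] → run D
t=8: vr[G=4495360/1320183] → run G
t=9: (idle)
t=10: (idle)
t=11: (idle)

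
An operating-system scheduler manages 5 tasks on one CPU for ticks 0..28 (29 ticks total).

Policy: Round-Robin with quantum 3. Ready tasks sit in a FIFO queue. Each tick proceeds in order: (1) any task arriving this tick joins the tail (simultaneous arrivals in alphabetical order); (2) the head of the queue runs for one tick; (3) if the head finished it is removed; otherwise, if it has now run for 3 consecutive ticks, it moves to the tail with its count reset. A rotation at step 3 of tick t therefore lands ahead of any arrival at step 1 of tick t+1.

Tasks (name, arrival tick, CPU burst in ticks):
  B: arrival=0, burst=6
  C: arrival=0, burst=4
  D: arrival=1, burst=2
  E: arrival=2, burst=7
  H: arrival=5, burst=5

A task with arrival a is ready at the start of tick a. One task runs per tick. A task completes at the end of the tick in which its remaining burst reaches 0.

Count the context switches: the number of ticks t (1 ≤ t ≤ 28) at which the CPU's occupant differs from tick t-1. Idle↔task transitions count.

t=0: queue=[B,C] q_used=0 → run B
t=1: queue=[B,C,D] q_used=1 → run B
t=2: queue=[B,C,D,E] q_used=2 → run B
t=3: queue=[C,D,E,B] q_used=0 → run C
t=4: queue=[C,D,E,B] q_used=1 → run C
t=5: queue=[C,D,E,B,H] q_used=2 → run C
t=6: queue=[D,E,B,H,C] q_used=0 → run D
t=7: queue=[D,E,B,H,C] q_used=1 → run D
t=8: queue=[E,B,H,C] q_used=0 → run E
t=9: queue=[E,B,H,C] q_used=1 → run E
t=10: queue=[E,B,H,C] q_used=2 → run E
t=11: queue=[B,H,C,E] q_used=0 → run B
t=12: queue=[B,H,C,E] q_used=1 → run B
t=13: queue=[B,H,C,E] q_used=2 → run B
t=14: queue=[H,C,E] q_used=0 → run H
t=15: queue=[H,C,E] q_used=1 → run H
t=16: queue=[H,C,E] q_used=2 → run H
t=17: queue=[C,E,H] q_used=0 → run C
t=18: queue=[E,H] q_used=0 → run E
t=19: queue=[E,H] q_used=1 → run E
t=20: queue=[E,H] q_used=2 → run E
t=21: queue=[H,E] q_used=0 → run H
t=22: queue=[H,E] q_used=1 → run H
t=23: queue=[E] q_used=0 → run E
t=24: (idle)
t=25: (idle)
t=26: (idle)
t=27: (idle)
t=28: (idle)

context switches = 10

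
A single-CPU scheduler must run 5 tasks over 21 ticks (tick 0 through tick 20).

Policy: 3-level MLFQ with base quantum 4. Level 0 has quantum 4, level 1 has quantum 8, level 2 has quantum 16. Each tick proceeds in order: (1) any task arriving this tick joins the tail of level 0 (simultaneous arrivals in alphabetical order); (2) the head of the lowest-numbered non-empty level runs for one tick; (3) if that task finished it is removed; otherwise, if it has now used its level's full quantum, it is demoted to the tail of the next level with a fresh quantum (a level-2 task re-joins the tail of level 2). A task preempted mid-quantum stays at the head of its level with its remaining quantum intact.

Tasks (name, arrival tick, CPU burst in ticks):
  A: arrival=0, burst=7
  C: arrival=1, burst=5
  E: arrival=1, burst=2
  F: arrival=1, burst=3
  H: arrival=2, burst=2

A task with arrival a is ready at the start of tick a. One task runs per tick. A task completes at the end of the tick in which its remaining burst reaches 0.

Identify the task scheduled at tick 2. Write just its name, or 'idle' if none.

running at tick 2 = A

t=0: L0/L1/L2 = A/-/- → run A
t=1: L0/L1/L2 = ACEF/-/- → run A
t=2: L0/L1/L2 = ACEFH/-/- → run A
t=3: L0/L1/L2 = ACEFH/-/- → run A
t=4: L0/L1/L2 = CEFH/A/- → run C
t=5: L0/L1/L2 = CEFH/A/- → run C
t=6: L0/L1/L2 = CEFH/A/- → run C
t=7: L0/L1/L2 = CEFH/A/- → run C
t=8: L0/L1/L2 = EFH/AC/- → run E
t=9: L0/L1/L2 = EFH/AC/- → run E
t=10: L0/L1/L2 = FH/AC/- → run F
t=11: L0/L1/L2 = FH/AC/- → run F
t=12: L0/L1/L2 = FH/AC/- → run F
t=13: L0/L1/L2 = H/AC/- → run H
t=14: L0/L1/L2 = H/AC/- → run H
t=15: L0/L1/L2 = -/AC/- → run A
t=16: L0/L1/L2 = -/AC/- → run A
t=17: L0/L1/L2 = -/AC/- → run A
t=18: L0/L1/L2 = -/C/- → run C
t=19: (idle)
t=20: (idle)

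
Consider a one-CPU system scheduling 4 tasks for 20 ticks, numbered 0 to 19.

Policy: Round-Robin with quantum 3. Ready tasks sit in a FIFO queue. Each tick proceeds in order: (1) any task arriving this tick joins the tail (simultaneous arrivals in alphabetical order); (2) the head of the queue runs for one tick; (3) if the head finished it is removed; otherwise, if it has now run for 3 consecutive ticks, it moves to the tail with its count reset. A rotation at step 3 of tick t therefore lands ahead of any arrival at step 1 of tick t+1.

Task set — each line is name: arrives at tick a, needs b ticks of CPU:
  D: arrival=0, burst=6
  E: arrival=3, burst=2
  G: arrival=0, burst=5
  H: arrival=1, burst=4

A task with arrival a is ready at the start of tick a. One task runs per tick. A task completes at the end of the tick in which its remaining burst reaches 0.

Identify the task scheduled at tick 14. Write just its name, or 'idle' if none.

running at tick 14 = G

t=0: queue=[D,G] q_used=0 → run D
t=1: queue=[D,G,H] q_used=1 → run D
t=2: queue=[D,G,H] q_used=2 → run D
t=3: queue=[G,H,D,E] q_used=0 → run G
t=4: queue=[G,H,D,E] q_used=1 → run G
t=5: queue=[G,H,D,E] q_used=2 → run G
t=6: queue=[H,D,E,G] q_used=0 → run H
t=7: queue=[H,D,E,G] q_used=1 → run H
t=8: queue=[H,D,E,G] q_used=2 → run H
t=9: queue=[D,E,G,H] q_used=0 → run D
t=10: queue=[D,E,G,H] q_used=1 → run D
t=11: queue=[D,E,G,H] q_used=2 → run D
t=12: queue=[E,G,H] q_used=0 → run E
t=13: queue=[E,G,H] q_used=1 → run E
t=14: queue=[G,H] q_used=0 → run G
t=15: queue=[G,H] q_used=1 → run G
t=16: queue=[H] q_used=0 → run H
t=17: (idle)
t=18: (idle)
t=19: (idle)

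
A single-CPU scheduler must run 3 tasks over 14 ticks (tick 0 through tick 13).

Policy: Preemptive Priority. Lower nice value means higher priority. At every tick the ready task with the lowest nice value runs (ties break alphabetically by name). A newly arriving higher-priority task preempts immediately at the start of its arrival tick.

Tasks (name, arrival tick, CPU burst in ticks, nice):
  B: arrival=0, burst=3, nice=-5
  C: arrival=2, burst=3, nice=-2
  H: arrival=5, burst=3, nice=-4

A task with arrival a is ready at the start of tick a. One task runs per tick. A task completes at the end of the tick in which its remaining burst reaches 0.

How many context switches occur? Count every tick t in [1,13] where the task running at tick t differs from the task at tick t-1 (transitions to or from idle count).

t=0: ready={B} → run B
t=1: ready={B} → run B
t=2: ready={B,C} → run B
t=3: ready={C} → run C
t=4: ready={C} → run C
t=5: ready={C,H} → run H
t=6: ready={C,H} → run H
t=7: ready={C,H} → run H
t=8: ready={C} → run C
t=9: (idle)
t=10: (idle)
t=11: (idle)
t=12: (idle)
t=13: (idle)

context switches = 4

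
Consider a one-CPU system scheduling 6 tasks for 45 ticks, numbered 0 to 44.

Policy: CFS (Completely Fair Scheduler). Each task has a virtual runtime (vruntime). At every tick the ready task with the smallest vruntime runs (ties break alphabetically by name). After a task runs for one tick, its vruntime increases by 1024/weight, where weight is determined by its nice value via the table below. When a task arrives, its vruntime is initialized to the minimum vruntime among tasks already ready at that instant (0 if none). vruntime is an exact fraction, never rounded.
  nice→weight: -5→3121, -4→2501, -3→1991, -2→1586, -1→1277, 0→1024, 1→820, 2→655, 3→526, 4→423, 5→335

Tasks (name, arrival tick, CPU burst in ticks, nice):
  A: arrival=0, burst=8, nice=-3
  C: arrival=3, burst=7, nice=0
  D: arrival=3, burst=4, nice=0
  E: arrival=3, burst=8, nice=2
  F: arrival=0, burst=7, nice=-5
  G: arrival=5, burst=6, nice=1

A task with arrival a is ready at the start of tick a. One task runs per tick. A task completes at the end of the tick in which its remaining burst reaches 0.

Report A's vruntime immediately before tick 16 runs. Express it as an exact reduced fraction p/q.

t=0: vr[A=0 F=0] → run A
t=1: vr[A=1024/1991 F=0] → run F
t=2: vr[A=1024/1991 F=1024/3121] → run F
t=3: vr[A=1024/1991 C=1024/1991 D=1024/1991 E=1024/1991 F=2048/3121] → run A
t=4: vr[A=2048/1991 C=1024/1991 D=1024/1991 E=1024/1991 F=2048/3121] → run C
t=5: vr[A=2048/1991 C=3015/1991 D=1024/1991 E=1024/1991 F=2048/3121 G=1024/1991] → run D
t=6: vr[A=2048/1991 C=3015/1991 D=3015/1991 E=1024/1991 F=2048/3121 G=1024/1991] → run E
t=7: vr[A=2048/1991 C=3015/1991 D=3015/1991 E=2709504/1304105 F=2048/3121 G=1024/1991] → run G
t=8: vr[A=2048/1991 C=3015/1991 D=3015/1991 E=2709504/1304105 F=2048/3121 G=719616/408155] → run F
t=9: vr[A=2048/1991 C=3015/1991 D=3015/1991 E=2709504/1304105 F=3072/3121 G=719616/408155] → run F
t=10: vr[A=2048/1991 C=3015/1991 D=3015/1991 E=2709504/1304105 F=4096/3121 G=719616/408155] → run A
t=11: vr[A=3072/1991 C=3015/1991 D=3015/1991 E=2709504/1304105 F=4096/3121 G=719616/408155] → run F
t=12: vr[A=3072/1991 C=3015/1991 D=3015/1991 E=2709504/1304105 F=5120/3121 G=719616/408155] → run C
t=13: vr[A=3072/1991 C=5006/1991 D=3015/1991 E=2709504/1304105 F=5120/3121 G=719616/408155] → run D
t=14: vr[A=3072/1991 C=5006/1991 D=5006/1991 E=2709504/1304105 F=5120/3121 G=719616/408155] → run A
t=15: vr[A=4096/1991 C=5006/1991 D=5006/1991 E=2709504/1304105 F=5120/3121 G=719616/408155] → run F
t=16: vr[A=4096/1991 C=5006/1991 D=5006/1991 E=2709504/1304105 F=6144/3121 G=719616/408155] → run G
t=17: vr[A=4096/1991 C=5006/1991 D=5006/1991 E=2709504/1304105 F=6144/3121 G=1229312/408155] → run F
t=18: vr[A=4096/1991 C=5006/1991 D=5006/1991 E=2709504/1304105 G=1229312/408155] → run A
t=19: vr[A=5120/1991 C=5006/1991 D=5006/1991 E=2709504/1304105 G=1229312/408155] → run E
t=20: vr[A=5120/1991 C=5006/1991 D=5006/1991 E=4748288/1304105 G=1229312/408155] → run C
t=21: vr[A=5120/1991 C=6997/1991 D=5006/1991 E=4748288/1304105 G=1229312/408155] → run D
t=22: vr[A=5120/1991 C=6997/1991 D=6997/1991 E=4748288/1304105 G=1229312/408155] → run A
t=23: vr[A=6144/1991 C=6997/1991 D=6997/1991 E=4748288/1304105 G=1229312/408155] → run G
t=24: vr[A=6144/1991 C=6997/1991 D=6997/1991 E=4748288/1304105 G=1739008/408155] → run A
t=25: vr[A=7168/1991 C=6997/1991 D=6997/1991 E=4748288/1304105 G=1739008/408155] → run C
t=26: vr[A=7168/1991 C=8988/1991 D=6997/1991 E=4748288/1304105 G=1739008/408155] → run D
t=27: vr[A=7168/1991 C=8988/1991 E=4748288/1304105 G=1739008/408155] → run A
t=28: vr[C=8988/1991 E=4748288/1304105 G=1739008/408155] → run E
t=29: vr[C=8988/1991 E=6787072/1304105 G=1739008/408155] → run G
t=30: vr[C=8988/1991 E=6787072/1304105 G=2248704/408155] → run C
t=31: vr[C=10979/1991 E=6787072/1304105 G=2248704/408155] → run E
t=32: vr[C=10979/1991 E=8825856/1304105 G=2248704/408155] → run G
t=33: vr[C=10979/1991 E=8825856/1304105 G=551680/81631] → run C
t=34: vr[C=12970/1991 E=8825856/1304105 G=551680/81631] → run C
t=35: vr[E=8825856/1304105 G=551680/81631] → run G
t=36: vr[E=8825856/1304105] → run E
t=37: vr[E=2172928/260821] → run E
t=38: vr[E=12903424/1304105] → run E
t=39: vr[E=14942208/1304105] → run E
t=40: (idle)
t=41: (idle)
t=42: (idle)
t=43: (idle)
t=44: (idle)

vruntime(A, start of tick 16) = 4096/1991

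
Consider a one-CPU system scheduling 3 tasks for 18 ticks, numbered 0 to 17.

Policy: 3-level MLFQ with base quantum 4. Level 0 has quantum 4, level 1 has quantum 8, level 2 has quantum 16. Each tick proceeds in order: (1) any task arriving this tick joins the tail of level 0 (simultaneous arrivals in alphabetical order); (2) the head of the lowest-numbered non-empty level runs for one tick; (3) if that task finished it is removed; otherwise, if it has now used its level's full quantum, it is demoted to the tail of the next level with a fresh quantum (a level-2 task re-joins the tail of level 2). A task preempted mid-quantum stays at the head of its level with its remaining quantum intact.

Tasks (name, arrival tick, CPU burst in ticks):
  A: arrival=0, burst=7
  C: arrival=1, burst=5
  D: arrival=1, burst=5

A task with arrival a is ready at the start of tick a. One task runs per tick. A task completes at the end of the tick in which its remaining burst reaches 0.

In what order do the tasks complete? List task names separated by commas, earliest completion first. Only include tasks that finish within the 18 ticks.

completion order = A, C, D

t=0: L0/L1/L2 = A/-/- → run A
t=1: L0/L1/L2 = ACD/-/- → run A
t=2: L0/L1/L2 = ACD/-/- → run A
t=3: L0/L1/L2 = ACD/-/- → run A
t=4: L0/L1/L2 = CD/A/- → run C
t=5: L0/L1/L2 = CD/A/- → run C
t=6: L0/L1/L2 = CD/A/- → run C
t=7: L0/L1/L2 = CD/A/- → run C
t=8: L0/L1/L2 = D/AC/- → run D
t=9: L0/L1/L2 = D/AC/- → run D
t=10: L0/L1/L2 = D/AC/- → run D
t=11: L0/L1/L2 = D/AC/- → run D
t=12: L0/L1/L2 = -/ACD/- → run A
t=13: L0/L1/L2 = -/ACD/- → run A
t=14: L0/L1/L2 = -/ACD/- → run A
t=15: L0/L1/L2 = -/CD/- → run C
t=16: L0/L1/L2 = -/D/- → run D
t=17: (idle)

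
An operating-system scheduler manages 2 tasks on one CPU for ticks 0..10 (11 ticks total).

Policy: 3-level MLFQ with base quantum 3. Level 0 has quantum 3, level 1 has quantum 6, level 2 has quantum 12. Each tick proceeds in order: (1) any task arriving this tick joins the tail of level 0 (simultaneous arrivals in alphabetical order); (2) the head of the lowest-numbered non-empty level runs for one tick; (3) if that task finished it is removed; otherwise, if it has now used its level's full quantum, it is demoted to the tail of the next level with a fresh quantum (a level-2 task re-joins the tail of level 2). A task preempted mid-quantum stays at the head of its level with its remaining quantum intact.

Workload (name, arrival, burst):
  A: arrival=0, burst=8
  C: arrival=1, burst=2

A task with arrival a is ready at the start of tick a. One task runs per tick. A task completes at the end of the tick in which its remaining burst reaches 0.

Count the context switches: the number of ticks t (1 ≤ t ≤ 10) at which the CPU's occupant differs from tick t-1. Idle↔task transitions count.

context switches = 3

t=0: L0/L1/L2 = A/-/- → run A
t=1: L0/L1/L2 = AC/-/- → run A
t=2: L0/L1/L2 = AC/-/- → run A
t=3: L0/L1/L2 = C/A/- → run C
t=4: L0/L1/L2 = C/A/- → run C
t=5: L0/L1/L2 = -/A/- → run A
t=6: L0/L1/L2 = -/A/- → run A
t=7: L0/L1/L2 = -/A/- → run A
t=8: L0/L1/L2 = -/A/- → run A
t=9: L0/L1/L2 = -/A/- → run A
t=10: (idle)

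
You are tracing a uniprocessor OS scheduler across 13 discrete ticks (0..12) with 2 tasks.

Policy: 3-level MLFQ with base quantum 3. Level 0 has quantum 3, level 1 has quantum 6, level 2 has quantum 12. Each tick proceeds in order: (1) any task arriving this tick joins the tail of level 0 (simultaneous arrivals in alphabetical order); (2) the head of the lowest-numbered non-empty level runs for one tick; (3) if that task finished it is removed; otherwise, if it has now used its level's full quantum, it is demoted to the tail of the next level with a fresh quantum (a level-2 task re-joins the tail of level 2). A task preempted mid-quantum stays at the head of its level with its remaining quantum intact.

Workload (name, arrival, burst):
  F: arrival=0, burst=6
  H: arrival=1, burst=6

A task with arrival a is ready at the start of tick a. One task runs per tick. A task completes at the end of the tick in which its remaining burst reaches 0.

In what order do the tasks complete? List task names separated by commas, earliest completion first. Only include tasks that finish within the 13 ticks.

t=0: L0/L1/L2 = F/-/- → run F
t=1: L0/L1/L2 = FH/-/- → run F
t=2: L0/L1/L2 = FH/-/- → run F
t=3: L0/L1/L2 = H/F/- → run H
t=4: L0/L1/L2 = H/F/- → run H
t=5: L0/L1/L2 = H/F/- → run H
t=6: L0/L1/L2 = -/FH/- → run F
t=7: L0/L1/L2 = -/FH/- → run F
t=8: L0/L1/L2 = -/FH/- → run F
t=9: L0/L1/L2 = -/H/- → run H
t=10: L0/L1/L2 = -/H/- → run H
t=11: L0/L1/L2 = -/H/- → run H
t=12: (idle)

completion order = F, H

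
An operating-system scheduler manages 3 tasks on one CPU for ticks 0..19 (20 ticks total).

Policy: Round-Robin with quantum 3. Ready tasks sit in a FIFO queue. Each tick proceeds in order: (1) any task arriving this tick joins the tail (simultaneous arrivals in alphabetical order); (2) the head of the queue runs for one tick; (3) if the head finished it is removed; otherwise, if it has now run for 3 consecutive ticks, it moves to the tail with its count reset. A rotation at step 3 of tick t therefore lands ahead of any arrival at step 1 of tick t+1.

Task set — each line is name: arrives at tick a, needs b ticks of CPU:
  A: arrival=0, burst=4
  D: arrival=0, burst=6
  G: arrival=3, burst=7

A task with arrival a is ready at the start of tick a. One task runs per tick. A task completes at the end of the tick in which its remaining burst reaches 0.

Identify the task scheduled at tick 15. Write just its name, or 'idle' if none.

t=0: queue=[A,D] q_used=0 → run A
t=1: queue=[A,D] q_used=1 → run A
t=2: queue=[A,D] q_used=2 → run A
t=3: queue=[D,A,G] q_used=0 → run D
t=4: queue=[D,A,G] q_used=1 → run D
t=5: queue=[D,A,G] q_used=2 → run D
t=6: queue=[A,G,D] q_used=0 → run A
t=7: queue=[G,D] q_used=0 → run G
t=8: queue=[G,D] q_used=1 → run G
t=9: queue=[G,D] q_used=2 → run G
t=10: queue=[D,G] q_used=0 → run D
t=11: queue=[D,G] q_used=1 → run D
t=12: queue=[D,G] q_used=2 → run D
t=13: queue=[G] q_used=0 → run G
t=14: queue=[G] q_used=1 → run G
t=15: queue=[G] q_used=2 → run G
t=16: queue=[G] q_used=0 → run G
t=17: (idle)
t=18: (idle)
t=19: (idle)

running at tick 15 = G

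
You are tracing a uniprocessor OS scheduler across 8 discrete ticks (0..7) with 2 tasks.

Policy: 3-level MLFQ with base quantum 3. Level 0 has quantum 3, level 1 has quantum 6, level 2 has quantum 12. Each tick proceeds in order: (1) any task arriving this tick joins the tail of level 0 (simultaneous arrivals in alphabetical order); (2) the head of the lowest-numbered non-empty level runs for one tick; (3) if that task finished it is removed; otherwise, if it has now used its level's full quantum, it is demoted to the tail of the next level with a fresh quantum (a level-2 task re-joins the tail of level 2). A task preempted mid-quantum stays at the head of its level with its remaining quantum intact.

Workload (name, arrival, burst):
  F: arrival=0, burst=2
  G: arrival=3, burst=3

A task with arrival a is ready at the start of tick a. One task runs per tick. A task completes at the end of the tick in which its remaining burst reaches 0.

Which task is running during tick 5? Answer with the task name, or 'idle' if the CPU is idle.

running at tick 5 = G

t=0: L0/L1/L2 = F/-/- → run F
t=1: L0/L1/L2 = F/-/- → run F
t=2: (idle)
t=3: L0/L1/L2 = G/-/- → run G
t=4: L0/L1/L2 = G/-/- → run G
t=5: L0/L1/L2 = G/-/- → run G
t=6: (idle)
t=7: (idle)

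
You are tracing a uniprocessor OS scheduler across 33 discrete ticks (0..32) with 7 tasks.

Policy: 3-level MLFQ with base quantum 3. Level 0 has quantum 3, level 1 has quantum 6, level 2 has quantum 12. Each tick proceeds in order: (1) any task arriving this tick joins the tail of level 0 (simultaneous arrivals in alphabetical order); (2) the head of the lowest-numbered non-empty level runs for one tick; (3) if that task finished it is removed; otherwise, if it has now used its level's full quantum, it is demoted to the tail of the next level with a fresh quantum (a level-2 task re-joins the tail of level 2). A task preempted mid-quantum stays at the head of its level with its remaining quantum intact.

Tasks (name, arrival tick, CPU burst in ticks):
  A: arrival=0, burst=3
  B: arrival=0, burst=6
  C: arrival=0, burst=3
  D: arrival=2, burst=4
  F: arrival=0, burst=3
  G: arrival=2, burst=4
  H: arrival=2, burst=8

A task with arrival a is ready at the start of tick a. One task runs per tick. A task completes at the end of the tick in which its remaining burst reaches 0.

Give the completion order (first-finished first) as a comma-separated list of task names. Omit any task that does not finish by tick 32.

t=0: L0/L1/L2 = ABCF/-/- → run A
t=1: L0/L1/L2 = ABCF/-/- → run A
t=2: L0/L1/L2 = ABCFDGH/-/- → run A
t=3: L0/L1/L2 = BCFDGH/-/- → run B
t=4: L0/L1/L2 = BCFDGH/-/- → run B
t=5: L0/L1/L2 = BCFDGH/-/- → run B
t=6: L0/L1/L2 = CFDGH/B/- → run C
t=7: L0/L1/L2 = CFDGH/B/- → run C
t=8: L0/L1/L2 = CFDGH/B/- → run C
t=9: L0/L1/L2 = FDGH/B/- → run F
t=10: L0/L1/L2 = FDGH/B/- → run F
t=11: L0/L1/L2 = FDGH/B/- → run F
t=12: L0/L1/L2 = DGH/B/- → run D
t=13: L0/L1/L2 = DGH/B/- → run D
t=14: L0/L1/L2 = DGH/B/- → run D
t=15: L0/L1/L2 = GH/BD/- → run G
t=16: L0/L1/L2 = GH/BD/- → run G
t=17: L0/L1/L2 = GH/BD/- → run G
t=18: L0/L1/L2 = H/BDG/- → run H
t=19: L0/L1/L2 = H/BDG/- → run H
t=20: L0/L1/L2 = H/BDG/- → run H
t=21: L0/L1/L2 = -/BDGH/- → run B
t=22: L0/L1/L2 = -/BDGH/- → run B
t=23: L0/L1/L2 = -/BDGH/- → run B
t=24: L0/L1/L2 = -/DGH/- → run D
t=25: L0/L1/L2 = -/GH/- → run G
t=26: L0/L1/L2 = -/H/- → run H
t=27: L0/L1/L2 = -/H/- → run H
t=28: L0/L1/L2 = -/H/- → run H
t=29: L0/L1/L2 = -/H/- → run H
t=30: L0/L1/L2 = -/H/- → run H
t=31: (idle)
t=32: (idle)

completion order = A, C, F, B, D, G, H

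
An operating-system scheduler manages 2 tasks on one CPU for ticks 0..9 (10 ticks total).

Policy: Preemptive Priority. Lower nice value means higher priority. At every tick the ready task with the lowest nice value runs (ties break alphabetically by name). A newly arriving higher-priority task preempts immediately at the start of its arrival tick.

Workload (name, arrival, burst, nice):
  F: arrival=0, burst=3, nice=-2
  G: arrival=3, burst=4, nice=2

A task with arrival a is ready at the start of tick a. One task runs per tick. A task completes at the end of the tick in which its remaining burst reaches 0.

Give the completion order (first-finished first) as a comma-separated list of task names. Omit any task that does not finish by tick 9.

completion order = F, G

t=0: ready={F} → run F
t=1: ready={F} → run F
t=2: ready={F} → run F
t=3: ready={G} → run G
t=4: ready={G} → run G
t=5: ready={G} → run G
t=6: ready={G} → run G
t=7: (idle)
t=8: (idle)
t=9: (idle)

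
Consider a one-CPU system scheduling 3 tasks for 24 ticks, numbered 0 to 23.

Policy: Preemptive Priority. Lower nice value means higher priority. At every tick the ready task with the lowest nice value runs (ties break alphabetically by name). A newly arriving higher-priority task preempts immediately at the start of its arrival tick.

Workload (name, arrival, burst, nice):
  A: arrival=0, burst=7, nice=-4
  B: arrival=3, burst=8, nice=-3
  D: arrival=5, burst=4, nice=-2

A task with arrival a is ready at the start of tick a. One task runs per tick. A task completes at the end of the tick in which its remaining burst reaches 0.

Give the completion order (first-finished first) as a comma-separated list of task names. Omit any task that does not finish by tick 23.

completion order = A, B, D

t=0: ready={A} → run A
t=1: ready={A} → run A
t=2: ready={A} → run A
t=3: ready={A,B} → run A
t=4: ready={A,B} → run A
t=5: ready={A,B,D} → run A
t=6: ready={A,B,D} → run A
t=7: ready={B,D} → run B
t=8: ready={B,D} → run B
t=9: ready={B,D} → run B
t=10: ready={B,D} → run B
t=11: ready={B,D} → run B
t=12: ready={B,D} → run B
t=13: ready={B,D} → run B
t=14: ready={B,D} → run B
t=15: ready={D} → run D
t=16: ready={D} → run D
t=17: ready={D} → run D
t=18: ready={D} → run D
t=19: (idle)
t=20: (idle)
t=21: (idle)
t=22: (idle)
t=23: (idle)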